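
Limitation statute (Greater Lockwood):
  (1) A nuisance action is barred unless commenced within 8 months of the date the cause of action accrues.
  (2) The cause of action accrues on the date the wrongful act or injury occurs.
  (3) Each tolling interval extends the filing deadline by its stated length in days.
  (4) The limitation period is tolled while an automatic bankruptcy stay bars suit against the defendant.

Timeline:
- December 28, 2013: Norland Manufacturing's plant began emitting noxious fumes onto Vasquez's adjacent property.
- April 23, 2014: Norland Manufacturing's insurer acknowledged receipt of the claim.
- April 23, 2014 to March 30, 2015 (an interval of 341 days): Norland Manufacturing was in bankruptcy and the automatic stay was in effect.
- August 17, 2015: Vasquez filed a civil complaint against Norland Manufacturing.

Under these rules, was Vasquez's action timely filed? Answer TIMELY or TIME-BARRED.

The limitation period began to run on December 28, 2013.
Adding the 8 months base period to December 28, 2013 gives a deadline of August 28, 2014, before any tolling.
Because the automatic bankruptcy stay ran from April 23, 2014 to March 30, 2015, the deadline is extended by 341 days to August 4, 2015.
Nothing else in the chronology tolls or restarts the period.
The August 17, 2015 filing falls after the August 4, 2015 deadline; the claim is time-barred.

TIME-BARRED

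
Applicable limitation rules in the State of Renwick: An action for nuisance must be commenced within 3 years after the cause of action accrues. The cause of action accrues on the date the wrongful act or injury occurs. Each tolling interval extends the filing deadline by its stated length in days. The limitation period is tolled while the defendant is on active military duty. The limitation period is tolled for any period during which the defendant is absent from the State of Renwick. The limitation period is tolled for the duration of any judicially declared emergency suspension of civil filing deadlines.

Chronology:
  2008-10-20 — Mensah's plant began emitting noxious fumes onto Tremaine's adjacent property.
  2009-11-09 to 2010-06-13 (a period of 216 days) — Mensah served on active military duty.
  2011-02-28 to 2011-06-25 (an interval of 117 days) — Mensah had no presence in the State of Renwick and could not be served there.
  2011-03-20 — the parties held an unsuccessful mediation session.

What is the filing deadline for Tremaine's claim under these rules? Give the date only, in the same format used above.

The limitation period began to run on 2008-10-20.
Adding the 3 years base period to 2008-10-20 gives a deadline of 2011-10-20, before any tolling.
Because the defendant's active military service ran from 2009-11-09 to 2010-06-13, the deadline is extended by 216 days to 2012-05-23.
The period was tolled for 117 days by the defendant's absence from the jurisdiction (2011-02-28 to 2011-06-25), pushing the deadline to 2012-09-17.
The other events in the timeline have no effect on the limitation period under the stated rules.

2012-09-17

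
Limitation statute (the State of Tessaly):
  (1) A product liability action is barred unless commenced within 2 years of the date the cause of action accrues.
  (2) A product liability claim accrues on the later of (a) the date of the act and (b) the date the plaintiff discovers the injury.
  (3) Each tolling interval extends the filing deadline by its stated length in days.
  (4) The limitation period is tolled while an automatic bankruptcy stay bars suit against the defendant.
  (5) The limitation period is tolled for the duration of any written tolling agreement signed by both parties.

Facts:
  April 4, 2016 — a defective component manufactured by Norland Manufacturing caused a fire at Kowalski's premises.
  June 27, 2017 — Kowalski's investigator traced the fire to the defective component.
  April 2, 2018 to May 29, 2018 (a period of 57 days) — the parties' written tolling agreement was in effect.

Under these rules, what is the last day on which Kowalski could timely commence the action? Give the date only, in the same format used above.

August 23, 2019

The claim accrued on June 27, 2017 — the later of the April 4, 2016 act and the June 27, 2017 discovery.
2 years from June 27, 2017 is June 27, 2019.
The written tolling agreement from April 2, 2018 to May 29, 2018 tolled the period for 57 days, extending the deadline to August 23, 2019.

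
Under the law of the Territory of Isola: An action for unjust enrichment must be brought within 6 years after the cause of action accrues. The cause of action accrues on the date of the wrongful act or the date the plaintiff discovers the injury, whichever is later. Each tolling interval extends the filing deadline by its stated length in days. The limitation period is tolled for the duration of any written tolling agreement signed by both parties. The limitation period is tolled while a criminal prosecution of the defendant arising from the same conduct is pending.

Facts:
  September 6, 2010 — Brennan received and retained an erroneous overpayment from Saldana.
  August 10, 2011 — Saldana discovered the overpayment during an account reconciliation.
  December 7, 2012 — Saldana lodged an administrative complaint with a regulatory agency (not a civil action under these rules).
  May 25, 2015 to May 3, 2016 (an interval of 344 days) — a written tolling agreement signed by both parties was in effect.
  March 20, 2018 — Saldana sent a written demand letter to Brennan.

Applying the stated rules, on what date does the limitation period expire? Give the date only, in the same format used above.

July 20, 2018

The claim accrued on August 10, 2011 — the later of the September 6, 2010 act and the August 10, 2011 discovery.
Adding the 6 years base period to August 10, 2011 gives a deadline of August 10, 2017, before any tolling.
Because the written tolling agreement ran from May 25, 2015 to May 3, 2016, the deadline is extended by 344 days to July 20, 2018.
Nothing else in the chronology tolls or restarts the period.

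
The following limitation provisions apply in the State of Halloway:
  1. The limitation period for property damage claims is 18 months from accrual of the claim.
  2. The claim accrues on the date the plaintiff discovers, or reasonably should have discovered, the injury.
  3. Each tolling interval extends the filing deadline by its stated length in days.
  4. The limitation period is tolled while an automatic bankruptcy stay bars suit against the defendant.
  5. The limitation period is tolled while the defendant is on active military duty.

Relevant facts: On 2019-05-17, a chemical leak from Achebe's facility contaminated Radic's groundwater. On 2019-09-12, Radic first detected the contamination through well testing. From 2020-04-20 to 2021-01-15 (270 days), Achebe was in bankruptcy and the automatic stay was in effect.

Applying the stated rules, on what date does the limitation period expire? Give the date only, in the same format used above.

2021-12-07

Under the discovery rule, the claim accrued on 2019-09-12, when Radic discovered the injury — not on the 2019-05-17 date of the underlying act.
18 months from 2019-09-12 is 2021-03-12.
The automatic bankruptcy stay from 2020-04-20 to 2021-01-15 tolled the period for 270 days, extending the deadline to 2021-12-07.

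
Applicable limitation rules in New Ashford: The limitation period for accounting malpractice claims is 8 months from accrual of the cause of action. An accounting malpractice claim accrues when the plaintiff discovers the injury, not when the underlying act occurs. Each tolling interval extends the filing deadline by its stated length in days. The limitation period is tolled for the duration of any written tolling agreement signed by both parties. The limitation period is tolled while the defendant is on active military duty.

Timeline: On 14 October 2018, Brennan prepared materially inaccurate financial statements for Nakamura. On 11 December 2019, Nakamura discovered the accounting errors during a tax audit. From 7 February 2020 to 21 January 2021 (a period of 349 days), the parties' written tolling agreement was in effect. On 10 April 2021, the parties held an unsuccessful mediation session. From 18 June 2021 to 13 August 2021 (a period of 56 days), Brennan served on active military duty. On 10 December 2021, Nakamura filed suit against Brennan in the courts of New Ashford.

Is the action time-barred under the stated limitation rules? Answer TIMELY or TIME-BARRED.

TIME-BARRED

Accrual is tied to discovery, so the period began on 11 December 2019 rather than on 14 October 2018 when the act occurred.
8 months from 11 December 2019 is 11 August 2020.
The period was tolled for 349 days by the written tolling agreement (7 February 2020 to 21 January 2021), pushing the deadline to 26 July 2021.
Because the defendant's active military service ran from 18 June 2021 to 13 August 2021, the deadline is extended by 56 days to 20 September 2021.
Nothing else in the chronology tolls or restarts the period.
Filing on 10 December 2021 missed the 20 September 2021 deadline — the action is time-barred.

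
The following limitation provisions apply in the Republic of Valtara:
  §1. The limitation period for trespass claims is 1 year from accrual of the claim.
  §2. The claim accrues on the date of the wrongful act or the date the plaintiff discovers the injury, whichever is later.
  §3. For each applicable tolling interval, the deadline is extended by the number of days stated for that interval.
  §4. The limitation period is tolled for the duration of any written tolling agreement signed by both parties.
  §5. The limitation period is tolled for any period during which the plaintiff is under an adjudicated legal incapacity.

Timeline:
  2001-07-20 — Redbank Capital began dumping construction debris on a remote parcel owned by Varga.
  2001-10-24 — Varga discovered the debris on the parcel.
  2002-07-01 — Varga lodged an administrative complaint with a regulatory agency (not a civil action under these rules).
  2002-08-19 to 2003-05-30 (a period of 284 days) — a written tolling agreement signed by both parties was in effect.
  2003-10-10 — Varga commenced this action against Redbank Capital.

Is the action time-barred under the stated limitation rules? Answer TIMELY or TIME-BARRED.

TIME-BARRED

Because discovery on 2001-10-24 post-dates the 2001-07-20 act, accrual under the later-of rule falls on 2001-10-24.
The untolled deadline — 1 year after 2001-10-24 — is 2002-10-24.
Because the written tolling agreement ran from 2002-08-19 to 2003-05-30, the deadline is extended by 284 days to 2003-08-04.
The other events in the timeline have no effect on the limitation period under the stated rules.
Varga filed on 2003-10-10, after the 2003-08-04 deadline, so the action is time-barred.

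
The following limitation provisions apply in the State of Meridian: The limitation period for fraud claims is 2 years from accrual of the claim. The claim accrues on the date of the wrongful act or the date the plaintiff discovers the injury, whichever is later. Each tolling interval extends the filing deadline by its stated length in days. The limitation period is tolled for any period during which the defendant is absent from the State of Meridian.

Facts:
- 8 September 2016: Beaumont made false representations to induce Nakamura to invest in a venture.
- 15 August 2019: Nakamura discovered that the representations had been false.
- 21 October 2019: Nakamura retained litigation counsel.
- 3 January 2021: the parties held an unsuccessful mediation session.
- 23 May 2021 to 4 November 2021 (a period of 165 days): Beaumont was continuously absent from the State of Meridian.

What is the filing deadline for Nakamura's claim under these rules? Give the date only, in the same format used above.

27 January 2022

Taking the later of the act (8 September 2016) and discovery (15 August 2019), the claim accrued on 15 August 2019.
The untolled deadline — 2 years after 15 August 2019 — is 15 August 2021.
The defendant's absence from the jurisdiction from 23 May 2021 to 4 November 2021 tolled the period for 165 days, extending the deadline to 27 January 2022.
The other events in the timeline have no effect on the limitation period under the stated rules.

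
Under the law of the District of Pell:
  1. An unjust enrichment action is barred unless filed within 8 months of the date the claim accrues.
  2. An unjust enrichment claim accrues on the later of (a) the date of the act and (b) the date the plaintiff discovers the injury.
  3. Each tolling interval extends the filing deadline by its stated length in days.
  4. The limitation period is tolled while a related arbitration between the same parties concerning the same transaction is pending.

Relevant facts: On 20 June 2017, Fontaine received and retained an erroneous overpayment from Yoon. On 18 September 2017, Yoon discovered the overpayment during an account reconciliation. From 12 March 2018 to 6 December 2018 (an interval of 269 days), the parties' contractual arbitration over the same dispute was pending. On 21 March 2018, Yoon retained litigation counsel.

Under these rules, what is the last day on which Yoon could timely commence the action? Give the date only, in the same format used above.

The claim accrued on 18 September 2017 — the later of the 20 June 2017 act and the 18 September 2017 discovery.
The untolled deadline — 8 months after 18 September 2017 — is 18 May 2018.
The period was tolled for 269 days by the pending related arbitration (12 March 2018 to 6 December 2018), pushing the deadline to 11 February 2019.
Nothing else in the chronology tolls or restarts the period.

11 February 2019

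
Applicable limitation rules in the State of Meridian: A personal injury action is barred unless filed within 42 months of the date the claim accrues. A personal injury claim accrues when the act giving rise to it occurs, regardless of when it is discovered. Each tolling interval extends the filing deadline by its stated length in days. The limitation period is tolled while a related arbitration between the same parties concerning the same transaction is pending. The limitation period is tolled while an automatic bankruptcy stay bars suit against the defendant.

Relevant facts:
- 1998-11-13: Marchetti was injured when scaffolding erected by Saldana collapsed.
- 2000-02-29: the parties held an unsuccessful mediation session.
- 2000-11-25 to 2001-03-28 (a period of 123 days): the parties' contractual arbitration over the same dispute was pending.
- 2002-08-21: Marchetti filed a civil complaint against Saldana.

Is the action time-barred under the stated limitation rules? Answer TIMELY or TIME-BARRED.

TIMELY

The claim accrued on 1998-11-13, the date of the act.
42 months from 1998-11-13 is 2002-05-13.
Because the pending related arbitration ran from 2000-11-25 to 2001-03-28, the deadline is extended by 123 days to 2002-09-13.
Nothing else in the chronology tolls or restarts the period.
Filing on 2002-08-21 beat the 2002-09-13 deadline — the action is timely.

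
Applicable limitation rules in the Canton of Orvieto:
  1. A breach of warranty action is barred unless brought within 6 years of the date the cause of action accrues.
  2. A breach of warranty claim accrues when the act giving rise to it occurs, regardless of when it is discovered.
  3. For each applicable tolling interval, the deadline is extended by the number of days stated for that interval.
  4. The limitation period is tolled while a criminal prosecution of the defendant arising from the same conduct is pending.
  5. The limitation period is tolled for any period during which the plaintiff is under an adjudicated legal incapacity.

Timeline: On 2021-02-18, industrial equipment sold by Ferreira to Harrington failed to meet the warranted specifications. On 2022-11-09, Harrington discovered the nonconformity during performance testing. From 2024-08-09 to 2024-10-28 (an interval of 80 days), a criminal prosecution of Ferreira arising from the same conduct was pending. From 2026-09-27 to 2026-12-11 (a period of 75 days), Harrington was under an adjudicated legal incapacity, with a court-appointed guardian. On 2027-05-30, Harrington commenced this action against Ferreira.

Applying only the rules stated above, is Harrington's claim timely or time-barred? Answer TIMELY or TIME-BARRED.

TIMELY

Because the rule ties accrual to occurrence, the claim accrued on 2021-02-18, not on the 2022-11-09 discovery date.
6 years from 2021-02-18 is 2027-02-18.
The pending criminal prosecution from 2024-08-09 to 2024-10-28 tolled the period for 80 days, extending the deadline to 2027-05-09.
Because the plaintiff's legal incapacity ran from 2026-09-27 to 2026-12-11, the deadline is extended by 75 days to 2027-07-23.
The 2027-05-30 filing precedes the 2027-07-23 deadline; the claim is timely.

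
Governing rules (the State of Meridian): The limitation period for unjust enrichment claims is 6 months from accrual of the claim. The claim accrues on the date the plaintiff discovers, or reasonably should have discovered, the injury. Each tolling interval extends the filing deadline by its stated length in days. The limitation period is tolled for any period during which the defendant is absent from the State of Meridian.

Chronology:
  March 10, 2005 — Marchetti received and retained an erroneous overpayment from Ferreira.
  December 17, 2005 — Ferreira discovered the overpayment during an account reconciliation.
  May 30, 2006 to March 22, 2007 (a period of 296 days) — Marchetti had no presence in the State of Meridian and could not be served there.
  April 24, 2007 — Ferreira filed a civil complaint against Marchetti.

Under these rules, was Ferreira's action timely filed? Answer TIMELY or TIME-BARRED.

TIME-BARRED

Accrual is tied to discovery, so the period began on December 17, 2005 rather than on March 10, 2005 when the act occurred.
The untolled deadline — 6 months after December 17, 2005 — is June 17, 2006.
The period was tolled for 296 days by the defendant's absence from the jurisdiction (May 30, 2006 to March 22, 2007), pushing the deadline to April 9, 2007.
Ferreira filed on April 24, 2007, after the April 9, 2007 deadline, so the action is time-barred.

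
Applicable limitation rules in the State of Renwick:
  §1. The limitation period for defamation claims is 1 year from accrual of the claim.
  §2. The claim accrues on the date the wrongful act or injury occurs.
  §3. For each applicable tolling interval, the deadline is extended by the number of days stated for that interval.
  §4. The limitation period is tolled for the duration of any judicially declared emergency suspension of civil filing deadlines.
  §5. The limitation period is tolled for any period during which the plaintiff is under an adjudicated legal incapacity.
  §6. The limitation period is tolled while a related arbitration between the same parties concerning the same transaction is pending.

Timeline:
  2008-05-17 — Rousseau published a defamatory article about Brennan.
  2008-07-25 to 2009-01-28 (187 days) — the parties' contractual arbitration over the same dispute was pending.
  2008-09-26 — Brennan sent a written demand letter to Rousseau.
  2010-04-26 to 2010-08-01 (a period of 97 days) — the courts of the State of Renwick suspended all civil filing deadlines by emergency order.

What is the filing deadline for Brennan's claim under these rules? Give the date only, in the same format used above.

The limitation period began to run on 2008-05-17.
Adding the 1 year base period to 2008-05-17 gives a deadline of 2009-05-17, before any tolling.
Because the pending related arbitration ran from 2008-07-25 to 2009-01-28, the deadline is extended by 187 days to 2009-11-20.
By the time the emergency suspension of filing deadlines began on 2010-04-26, the limitation period had already expired on 2009-11-20; that interval cannot revive it.
The other events in the timeline have no effect on the limitation period under the stated rules.

2009-11-20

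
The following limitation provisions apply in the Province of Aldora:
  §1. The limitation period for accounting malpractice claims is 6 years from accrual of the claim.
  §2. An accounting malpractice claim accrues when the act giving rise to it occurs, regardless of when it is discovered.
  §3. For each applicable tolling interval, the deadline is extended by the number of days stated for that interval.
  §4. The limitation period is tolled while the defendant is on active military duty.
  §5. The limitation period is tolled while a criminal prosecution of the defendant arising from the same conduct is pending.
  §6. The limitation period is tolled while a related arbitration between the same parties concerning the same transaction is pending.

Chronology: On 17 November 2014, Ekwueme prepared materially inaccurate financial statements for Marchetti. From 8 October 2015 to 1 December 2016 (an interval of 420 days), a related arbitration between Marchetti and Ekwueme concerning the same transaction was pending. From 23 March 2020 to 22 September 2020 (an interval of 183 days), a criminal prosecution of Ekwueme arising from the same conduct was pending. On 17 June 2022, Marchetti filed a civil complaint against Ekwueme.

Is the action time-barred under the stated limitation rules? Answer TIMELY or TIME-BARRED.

The limitation period began to run on 17 November 2014.
6 years from 17 November 2014 is 17 November 2020.
The pending related arbitration from 8 October 2015 to 1 December 2016 tolled the period for 420 days, extending the deadline to 11 January 2022.
The period was tolled for 183 days by the pending criminal prosecution (23 March 2020 to 22 September 2020), pushing the deadline to 13 July 2022.
Filing on 17 June 2022 beat the 13 July 2022 deadline — the action is timely.

TIMELY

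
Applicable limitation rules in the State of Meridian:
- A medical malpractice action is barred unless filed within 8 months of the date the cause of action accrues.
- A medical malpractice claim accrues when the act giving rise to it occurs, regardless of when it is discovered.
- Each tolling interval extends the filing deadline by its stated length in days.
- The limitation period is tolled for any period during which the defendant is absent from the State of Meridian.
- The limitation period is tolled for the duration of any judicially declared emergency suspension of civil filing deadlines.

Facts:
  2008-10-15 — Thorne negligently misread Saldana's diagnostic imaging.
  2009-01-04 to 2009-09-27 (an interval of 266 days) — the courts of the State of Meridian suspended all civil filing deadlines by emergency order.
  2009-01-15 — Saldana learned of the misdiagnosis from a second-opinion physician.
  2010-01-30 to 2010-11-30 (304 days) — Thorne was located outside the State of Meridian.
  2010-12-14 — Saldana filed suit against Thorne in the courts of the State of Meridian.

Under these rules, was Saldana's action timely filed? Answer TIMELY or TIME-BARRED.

TIMELY

The claim accrued on 2008-10-15, when the wrongful act occurred; under the stated occurrence rule the 2009-01-15 discovery does not delay accrual.
The untolled deadline — 8 months after 2008-10-15 — is 2009-06-15.
The period was tolled for 266 days by the emergency suspension of filing deadlines (2009-01-04 to 2009-09-27), pushing the deadline to 2010-03-08.
Because the defendant's absence from the jurisdiction ran from 2010-01-30 to 2010-11-30, the deadline is extended by 304 days to 2011-01-06.
Saldana filed on 2010-12-14, before the 2011-01-06 deadline, so the action is timely.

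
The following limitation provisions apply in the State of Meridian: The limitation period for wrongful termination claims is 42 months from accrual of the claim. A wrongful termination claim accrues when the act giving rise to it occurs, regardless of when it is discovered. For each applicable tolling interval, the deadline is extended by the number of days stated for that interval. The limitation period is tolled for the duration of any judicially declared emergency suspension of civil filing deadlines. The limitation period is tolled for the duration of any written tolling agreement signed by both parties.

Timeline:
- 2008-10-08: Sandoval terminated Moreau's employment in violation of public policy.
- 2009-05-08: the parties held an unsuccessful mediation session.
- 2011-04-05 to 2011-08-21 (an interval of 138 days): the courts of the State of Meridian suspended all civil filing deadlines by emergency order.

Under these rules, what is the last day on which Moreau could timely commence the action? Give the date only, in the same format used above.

The limitation period began to run on 2008-10-08.
Adding the 42 months base period to 2008-10-08 gives a deadline of 2012-04-08, before any tolling.
Because the emergency suspension of filing deadlines ran from 2011-04-05 to 2011-08-21, the deadline is extended by 138 days to 2012-08-24.
None of the other events listed affects the running of the period under the stated rules.

2012-08-24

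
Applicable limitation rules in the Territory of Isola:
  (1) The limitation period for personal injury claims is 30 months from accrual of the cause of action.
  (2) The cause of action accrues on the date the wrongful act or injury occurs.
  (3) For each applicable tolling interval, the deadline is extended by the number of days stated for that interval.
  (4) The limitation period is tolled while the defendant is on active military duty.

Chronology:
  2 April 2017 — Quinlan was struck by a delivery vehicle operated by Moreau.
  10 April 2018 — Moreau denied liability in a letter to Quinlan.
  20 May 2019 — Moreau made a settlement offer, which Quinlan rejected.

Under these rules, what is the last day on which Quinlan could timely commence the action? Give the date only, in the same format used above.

2 October 2019

The cause of action accrued on 2 April 2017, the date of the act.
The untolled deadline — 30 months after 2 April 2017 — is 2 October 2019.
The other events in the timeline have no effect on the limitation period under the stated rules.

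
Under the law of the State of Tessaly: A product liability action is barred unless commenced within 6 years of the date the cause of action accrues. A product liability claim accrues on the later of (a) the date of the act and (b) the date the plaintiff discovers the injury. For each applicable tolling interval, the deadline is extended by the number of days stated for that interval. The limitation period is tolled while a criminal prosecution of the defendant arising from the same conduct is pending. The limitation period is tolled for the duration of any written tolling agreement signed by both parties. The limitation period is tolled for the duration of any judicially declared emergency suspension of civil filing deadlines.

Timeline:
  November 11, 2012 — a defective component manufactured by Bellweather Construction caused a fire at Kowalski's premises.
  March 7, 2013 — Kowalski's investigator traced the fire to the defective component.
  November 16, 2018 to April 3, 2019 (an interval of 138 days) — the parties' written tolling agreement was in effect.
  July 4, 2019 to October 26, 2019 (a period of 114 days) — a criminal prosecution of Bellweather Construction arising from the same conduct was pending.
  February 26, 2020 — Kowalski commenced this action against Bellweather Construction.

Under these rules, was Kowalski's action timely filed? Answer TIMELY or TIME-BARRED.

TIME-BARRED

Because discovery on March 7, 2013 post-dates the November 11, 2012 act, accrual under the later-of rule falls on March 7, 2013.
The untolled deadline — 6 years after March 7, 2013 — is March 7, 2019.
The period was tolled for 138 days by the written tolling agreement (November 16, 2018 to April 3, 2019), pushing the deadline to July 23, 2019.
The pending criminal prosecution from July 4, 2019 to October 26, 2019 tolled the period for 114 days, extending the deadline to November 14, 2019.
Kowalski filed on February 26, 2020, after the November 14, 2019 deadline, so the action is time-barred.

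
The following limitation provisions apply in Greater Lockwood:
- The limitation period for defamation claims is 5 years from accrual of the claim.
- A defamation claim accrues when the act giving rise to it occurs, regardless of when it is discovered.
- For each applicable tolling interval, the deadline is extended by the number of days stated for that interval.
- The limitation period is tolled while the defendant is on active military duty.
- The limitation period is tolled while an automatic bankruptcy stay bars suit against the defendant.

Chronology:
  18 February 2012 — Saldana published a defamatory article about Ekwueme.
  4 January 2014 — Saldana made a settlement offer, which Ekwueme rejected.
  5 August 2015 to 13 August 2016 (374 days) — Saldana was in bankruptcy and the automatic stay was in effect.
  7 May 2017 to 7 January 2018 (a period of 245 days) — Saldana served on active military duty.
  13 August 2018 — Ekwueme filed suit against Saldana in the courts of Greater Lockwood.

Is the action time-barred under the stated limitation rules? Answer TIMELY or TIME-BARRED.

The claim accrued on 18 February 2012, when the wrongful act occurred.
Adding the 5 years base period to 18 February 2012 gives a deadline of 18 February 2017, before any tolling.
Because the automatic bankruptcy stay ran from 5 August 2015 to 13 August 2016, the deadline is extended by 374 days to 27 February 2018.
The period was tolled for 245 days by the defendant's active military service (7 May 2017 to 7 January 2018), pushing the deadline to 30 October 2018.
Nothing else in the chronology tolls or restarts the period.
The 13 August 2018 filing precedes the 30 October 2018 deadline; the claim is timely.

TIMELY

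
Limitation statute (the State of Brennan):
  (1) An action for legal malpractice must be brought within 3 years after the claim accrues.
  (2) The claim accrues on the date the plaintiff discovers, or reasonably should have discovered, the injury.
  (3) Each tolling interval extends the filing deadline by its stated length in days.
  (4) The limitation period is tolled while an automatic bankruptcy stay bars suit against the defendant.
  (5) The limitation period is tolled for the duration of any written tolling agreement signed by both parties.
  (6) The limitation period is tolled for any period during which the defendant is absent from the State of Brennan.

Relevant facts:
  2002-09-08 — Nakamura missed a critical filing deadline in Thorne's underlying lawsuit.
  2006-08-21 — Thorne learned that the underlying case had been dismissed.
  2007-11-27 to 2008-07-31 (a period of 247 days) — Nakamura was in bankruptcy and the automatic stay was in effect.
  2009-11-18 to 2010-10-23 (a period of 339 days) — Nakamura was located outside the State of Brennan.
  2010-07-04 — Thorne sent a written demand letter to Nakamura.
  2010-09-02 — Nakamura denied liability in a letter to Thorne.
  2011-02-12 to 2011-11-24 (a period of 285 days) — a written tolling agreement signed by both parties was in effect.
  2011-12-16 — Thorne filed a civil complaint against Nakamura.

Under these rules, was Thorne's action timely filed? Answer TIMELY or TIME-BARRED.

TIMELY

The claim did not accrue until Thorne discovered the injury on 2006-08-21; the 2002-09-08 act date does not start the clock under the stated rule.
Adding the 3 years base period to 2006-08-21 gives a deadline of 2009-08-21, before any tolling.
The period was tolled for 247 days by the automatic bankruptcy stay (2007-11-27 to 2008-07-31), pushing the deadline to 2010-04-25.
Because the defendant's absence from the jurisdiction ran from 2009-11-18 to 2010-10-23, the deadline is extended by 339 days to 2011-03-30.
The period was tolled for 285 days by the written tolling agreement (2011-02-12 to 2011-11-24), pushing the deadline to 2012-01-09.
Nothing else in the chronology tolls or restarts the period.
The 2011-12-16 filing precedes the 2012-01-09 deadline; the claim is timely.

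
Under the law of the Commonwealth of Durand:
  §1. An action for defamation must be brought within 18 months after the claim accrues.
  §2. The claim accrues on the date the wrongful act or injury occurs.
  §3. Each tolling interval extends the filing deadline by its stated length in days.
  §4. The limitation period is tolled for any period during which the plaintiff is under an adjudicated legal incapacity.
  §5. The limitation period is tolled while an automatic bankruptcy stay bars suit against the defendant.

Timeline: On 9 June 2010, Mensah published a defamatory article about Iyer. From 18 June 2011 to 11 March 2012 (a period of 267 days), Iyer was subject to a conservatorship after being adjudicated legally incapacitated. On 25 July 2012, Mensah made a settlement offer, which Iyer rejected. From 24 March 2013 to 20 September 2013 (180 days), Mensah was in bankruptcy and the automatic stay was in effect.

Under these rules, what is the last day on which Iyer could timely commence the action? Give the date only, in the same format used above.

The limitation period began to run on 9 June 2010.
Adding the 18 months base period to 9 June 2010 gives a deadline of 9 December 2011, before any tolling.
The plaintiff's legal incapacity from 18 June 2011 to 11 March 2012 tolled the period for 267 days, extending the deadline to 1 September 2012.
By the time the automatic bankruptcy stay began on 24 March 2013, the limitation period had already expired on 1 September 2012; that interval cannot revive it.
Nothing else in the chronology tolls or restarts the period.

1 September 2012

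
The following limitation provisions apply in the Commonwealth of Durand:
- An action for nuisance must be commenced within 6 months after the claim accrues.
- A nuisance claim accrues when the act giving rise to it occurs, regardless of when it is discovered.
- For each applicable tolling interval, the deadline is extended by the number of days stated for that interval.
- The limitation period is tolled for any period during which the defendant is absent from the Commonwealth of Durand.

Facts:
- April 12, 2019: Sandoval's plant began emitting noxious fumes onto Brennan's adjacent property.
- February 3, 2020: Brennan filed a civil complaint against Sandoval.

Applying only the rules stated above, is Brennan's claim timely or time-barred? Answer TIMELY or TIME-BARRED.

The claim accrued on April 12, 2019, the date of the act.
6 months from April 12, 2019 is October 12, 2019.
The February 3, 2020 filing falls after the October 12, 2019 deadline; the claim is time-barred.

TIME-BARRED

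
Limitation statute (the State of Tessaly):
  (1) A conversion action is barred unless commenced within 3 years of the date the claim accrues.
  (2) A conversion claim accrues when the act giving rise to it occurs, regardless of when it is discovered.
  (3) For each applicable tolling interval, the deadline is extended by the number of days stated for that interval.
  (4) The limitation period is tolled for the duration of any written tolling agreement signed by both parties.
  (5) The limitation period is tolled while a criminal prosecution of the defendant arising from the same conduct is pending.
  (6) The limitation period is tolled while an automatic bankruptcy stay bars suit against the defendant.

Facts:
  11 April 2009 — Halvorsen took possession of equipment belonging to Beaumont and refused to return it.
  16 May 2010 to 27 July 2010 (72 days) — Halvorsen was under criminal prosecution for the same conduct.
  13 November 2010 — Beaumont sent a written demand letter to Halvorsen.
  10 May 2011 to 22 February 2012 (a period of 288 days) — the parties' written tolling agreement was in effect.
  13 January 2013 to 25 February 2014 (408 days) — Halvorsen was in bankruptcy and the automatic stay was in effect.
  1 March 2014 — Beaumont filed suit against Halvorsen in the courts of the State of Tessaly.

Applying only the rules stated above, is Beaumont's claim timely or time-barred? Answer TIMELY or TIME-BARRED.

The claim accrued on 11 April 2009, when the wrongful act occurred.
3 years from 11 April 2009 is 11 April 2012.
Because the pending criminal prosecution ran from 16 May 2010 to 27 July 2010, the deadline is extended by 72 days to 22 June 2012.
The written tolling agreement from 10 May 2011 to 22 February 2012 tolled the period for 288 days, extending the deadline to 6 April 2013.
The automatic bankruptcy stay from 13 January 2013 to 25 February 2014 tolled the period for 408 days, extending the deadline to 19 May 2014.
None of the other events listed affects the running of the period under the stated rules.
Beaumont filed on 1 March 2014, before the 19 May 2014 deadline, so the action is timely.

TIMELY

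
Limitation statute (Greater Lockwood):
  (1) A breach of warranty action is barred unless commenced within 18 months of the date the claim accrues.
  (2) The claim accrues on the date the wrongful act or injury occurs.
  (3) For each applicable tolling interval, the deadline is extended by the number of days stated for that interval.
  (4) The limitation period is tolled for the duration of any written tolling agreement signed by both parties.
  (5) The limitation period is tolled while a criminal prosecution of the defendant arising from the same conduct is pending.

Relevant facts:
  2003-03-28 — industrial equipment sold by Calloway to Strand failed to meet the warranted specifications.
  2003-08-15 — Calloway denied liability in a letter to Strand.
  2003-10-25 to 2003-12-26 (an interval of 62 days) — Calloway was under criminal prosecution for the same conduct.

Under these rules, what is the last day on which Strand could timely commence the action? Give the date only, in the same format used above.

2004-11-29

The claim accrued on 2003-03-28, the date of the act.
Adding the 18 months base period to 2003-03-28 gives a deadline of 2004-09-28, before any tolling.
Because the pending criminal prosecution ran from 2003-10-25 to 2003-12-26, the deadline is extended by 62 days to 2004-11-29.
None of the other events listed affects the running of the period under the stated rules.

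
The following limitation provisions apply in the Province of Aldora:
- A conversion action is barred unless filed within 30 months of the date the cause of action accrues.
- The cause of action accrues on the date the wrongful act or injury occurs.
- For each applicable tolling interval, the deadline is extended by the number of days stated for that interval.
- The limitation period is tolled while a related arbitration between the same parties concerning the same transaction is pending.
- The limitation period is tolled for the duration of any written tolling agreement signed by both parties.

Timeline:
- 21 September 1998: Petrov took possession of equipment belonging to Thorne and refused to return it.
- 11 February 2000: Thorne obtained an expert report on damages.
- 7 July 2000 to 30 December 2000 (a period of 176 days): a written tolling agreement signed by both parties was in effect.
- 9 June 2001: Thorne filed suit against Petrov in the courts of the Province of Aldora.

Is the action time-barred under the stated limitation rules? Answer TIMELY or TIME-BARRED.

TIMELY

The claim accrued on 21 September 1998, when the wrongful act occurred.
The untolled deadline — 30 months after 21 September 1998 — is 21 March 2001.
The written tolling agreement from 7 July 2000 to 30 December 2000 tolled the period for 176 days, extending the deadline to 13 September 2001.
None of the other events listed affects the running of the period under the stated rules.
The 9 June 2001 filing precedes the 13 September 2001 deadline; the claim is timely.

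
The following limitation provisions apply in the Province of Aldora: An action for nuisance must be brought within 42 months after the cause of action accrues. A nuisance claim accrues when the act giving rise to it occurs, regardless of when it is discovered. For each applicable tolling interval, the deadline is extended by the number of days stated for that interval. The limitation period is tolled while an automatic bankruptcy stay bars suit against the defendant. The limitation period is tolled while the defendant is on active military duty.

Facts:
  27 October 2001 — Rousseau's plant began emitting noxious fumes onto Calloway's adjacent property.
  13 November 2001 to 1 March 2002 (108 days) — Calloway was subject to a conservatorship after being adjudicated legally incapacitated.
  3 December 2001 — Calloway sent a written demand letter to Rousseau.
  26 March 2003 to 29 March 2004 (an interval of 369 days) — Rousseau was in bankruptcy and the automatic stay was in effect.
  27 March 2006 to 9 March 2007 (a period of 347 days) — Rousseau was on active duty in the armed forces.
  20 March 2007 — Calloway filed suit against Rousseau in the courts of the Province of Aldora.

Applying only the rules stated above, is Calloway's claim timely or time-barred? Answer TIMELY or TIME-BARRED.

The limitation period began to run on 27 October 2001.
The untolled deadline — 42 months after 27 October 2001 — is 27 April 2005.
Because the automatic bankruptcy stay ran from 26 March 2003 to 29 March 2004, the deadline is extended by 369 days to 1 May 2006.
The defendant's active military service from 27 March 2006 to 9 March 2007 tolled the period for 347 days, extending the deadline to 13 April 2007.
No stated provision tolls the period for the plaintiff's incapacity, so the interval from 13 November 2001 to 1 March 2002 has no effect on the deadline.
None of the other events listed affects the running of the period under the stated rules.
Filing on 20 March 2007 beat the 13 April 2007 deadline — the action is timely.

TIMELY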